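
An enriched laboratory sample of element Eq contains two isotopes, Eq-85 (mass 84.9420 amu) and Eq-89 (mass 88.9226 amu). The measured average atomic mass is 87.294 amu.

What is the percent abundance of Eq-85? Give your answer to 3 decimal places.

40.913%

Writing the weighted mean with unknown fraction x of Eq-85:
84.9420·x + 88.9226·(1 − x) = 87.294
(84.9420 − 88.9226)·x = 87.294 − 88.9226
x = -1.6286 / -3.9806 = 0.40913 → 40.913% Eq-85, 59.087% Eq-89.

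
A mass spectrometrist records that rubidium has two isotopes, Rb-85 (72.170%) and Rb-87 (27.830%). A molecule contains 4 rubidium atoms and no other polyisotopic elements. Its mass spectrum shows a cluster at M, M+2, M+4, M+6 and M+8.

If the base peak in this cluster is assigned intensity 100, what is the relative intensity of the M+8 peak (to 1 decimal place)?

1.4

(0.72170 + 0.27830)^4 gives M 0.2713, M+2 0.4184, M+4 0.2420, M+6 0.0622, M+8 0.0060; the largest is M+2.
P(M+2) = C(4,1) × 0.72170^3 × 0.27830^1 = 4 × 0.37589809 × 0.2783 = 0.418450 (base)
P(M+8) = C(4,4) × 0.72170^0 × 0.27830^4 = 1 × 1.0000 × 0.00599864 = 0.005999
Relative intensity = 0.005999 / 0.418450 × 100 = 1.4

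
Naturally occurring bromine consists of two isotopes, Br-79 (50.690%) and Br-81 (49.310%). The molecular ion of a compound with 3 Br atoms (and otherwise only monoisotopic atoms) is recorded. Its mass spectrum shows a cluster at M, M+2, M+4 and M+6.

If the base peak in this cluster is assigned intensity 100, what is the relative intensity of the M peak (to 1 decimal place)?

34.3

(0.50690 + 0.49310)^3 gives M 0.1302, M+2 0.3801, M+4 0.3698, M+6 0.1199; the largest is M+2.
P(M+2) = C(3,1) × 0.50690^2 × 0.49310^1 = 3 × 0.25694761 × 0.4931 = 0.380103 (base)
P(M) = C(3,0) × 0.50690^3 × 0.49310^0 = 1 × 0.13024674 × 1.0000 = 0.130247
Relative intensity = 0.130247 / 0.380103 × 100 = 34.3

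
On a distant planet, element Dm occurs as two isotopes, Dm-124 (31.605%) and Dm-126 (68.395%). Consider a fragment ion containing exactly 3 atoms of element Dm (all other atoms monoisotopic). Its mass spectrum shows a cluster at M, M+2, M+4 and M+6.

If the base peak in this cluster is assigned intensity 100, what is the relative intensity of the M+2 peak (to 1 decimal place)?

46.2

Binomial terms of (0.31605 + 0.68395)^3: M 0.0316, M+2 0.2050, M+4 0.4435, M+6 0.3199 → M+4 is the base peak.
P(M+4) = C(3,2) × 0.31605^1 × 0.68395^2 = 3 × 0.31605 × 0.4677876 = 0.443533 (base)
P(M+2) = C(3,1) × 0.31605^2 × 0.68395^1 = 3 × 0.0998876 × 0.68395 = 0.204954
Relative intensity = 0.204954 / 0.443533 × 100 = 46.2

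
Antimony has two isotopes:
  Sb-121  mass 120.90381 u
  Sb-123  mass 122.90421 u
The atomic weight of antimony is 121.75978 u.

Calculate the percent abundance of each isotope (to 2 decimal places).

Sb-121: 57.21%, Sb-123: 42.79%

Let x be the fractional abundance of Sb-121; then Sb-123 has abundance 1 − x.
120.90381·x + 122.90421·(1 − x) = 121.75978
(120.90381 − 122.90421)·x = 121.75978 − 122.90421
x = -1.14443 / -2.00040 = 0.57210 → 57.21% Sb-121, 42.79% Sb-123.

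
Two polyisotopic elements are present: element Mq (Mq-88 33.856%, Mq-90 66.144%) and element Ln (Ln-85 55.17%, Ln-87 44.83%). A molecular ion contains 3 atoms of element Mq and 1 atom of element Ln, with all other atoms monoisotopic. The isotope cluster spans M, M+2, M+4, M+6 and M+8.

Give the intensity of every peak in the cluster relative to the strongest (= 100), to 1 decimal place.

Element Mq pattern (n=3): 0.03880672 : 0.22744846 : 0.44436292 : 0.2893819
Element Ln pattern (n=1): 0.5517 : 0.4483
Convolve the two distributions (both contribute in 2-u steps):
  M: 0.03880672×0.5517 = 0.021410
  M+2: 0.03880672×0.4483 + 0.22744846×0.5517 = 0.142880
  M+4: 0.22744846×0.4483 + 0.44436292×0.5517 = 0.347120
  M+6: 0.44436292×0.4483 + 0.2893819×0.5517 = 0.358860
  M+8: 0.2893819×0.4483 = 0.129730
Scale to base peak (0.358860) = 100: 6.0 : 39.8 : 96.7 : 100.0 : 36.2

6.0 : 39.8 : 96.7 : 100.0 : 36.2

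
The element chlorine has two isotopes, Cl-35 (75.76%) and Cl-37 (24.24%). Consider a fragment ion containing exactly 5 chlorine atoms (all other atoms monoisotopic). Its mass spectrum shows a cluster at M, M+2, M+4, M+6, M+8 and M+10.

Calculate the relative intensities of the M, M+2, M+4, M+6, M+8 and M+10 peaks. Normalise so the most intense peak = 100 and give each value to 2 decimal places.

62.51 : 100.00 : 63.99 : 20.47 : 3.28 : 0.21

Expanding (0.7576 + 0.2424)^5:
P(M) = 0.7576^5 = 0.249574
P(M+2) = 5 × 0.7576^4 × 0.2424^1 = 0.399266
P(M+4) = 10 × 0.7576^3 × 0.2424^2 = 0.255497
P(M+6) = 10 × 0.7576^2 × 0.2424^3 = 0.081748
P(M+8) = 5 × 0.7576^1 × 0.2424^4 = 0.013078
P(M+10) = 0.2424^5 = 0.000837
The M+2 peak is largest (0.399266); scaling to 100 gives 62.51 : 100.00 : 63.99 : 20.47 : 3.28 : 0.21.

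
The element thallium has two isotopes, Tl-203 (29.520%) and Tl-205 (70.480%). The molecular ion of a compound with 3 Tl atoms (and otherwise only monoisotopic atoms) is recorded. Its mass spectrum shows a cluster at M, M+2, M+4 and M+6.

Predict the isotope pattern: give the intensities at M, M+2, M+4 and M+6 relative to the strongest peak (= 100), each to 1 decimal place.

The 3 Tl atoms are independent, so intensities follow the terms of (0.29520 + 0.70480)^3.
P(M) = 0.29520^3 = 0.025725
P(M+2) = 3 × 0.29520^2 × 0.70480^1 = 0.184255
P(M+4) = 3 × 0.29520^1 × 0.70480^2 = 0.439916
P(M+6) = 0.70480^3 = 0.350104
The M+4 peak is largest (0.439916); scaling to 100 gives 5.8 : 41.9 : 100.0 : 79.6.

5.8 : 41.9 : 100.0 : 79.6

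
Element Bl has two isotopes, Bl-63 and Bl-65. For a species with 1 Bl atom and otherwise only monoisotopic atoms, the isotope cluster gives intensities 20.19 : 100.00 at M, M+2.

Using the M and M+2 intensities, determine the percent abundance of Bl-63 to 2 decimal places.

16.80%

Write p for the Bl-63 fraction. I(M+2)/I(M) = [C(1,1)·p^0·(1−p)] / p^1 = 1·(1−p)/p = 100.00/20.19 = 4.9529
(1−p)/p = 4.9529/1 = 4.9529  ⇒  p = 1/(1 + 4.9529) = 0.1680
Bl-63: 16.80%, Bl-65: 83.20%.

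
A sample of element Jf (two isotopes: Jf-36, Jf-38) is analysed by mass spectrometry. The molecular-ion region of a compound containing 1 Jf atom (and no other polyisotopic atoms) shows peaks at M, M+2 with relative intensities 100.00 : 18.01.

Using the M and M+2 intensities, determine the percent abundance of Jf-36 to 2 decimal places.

84.74%

Write p for the Jf-36 fraction. I(M+2)/I(M) = [C(1,1)·p^0·(1−p)] / p^1 = 1·(1−p)/p = 18.01/100.00 = 0.1801
(1−p)/p = 0.1801/1 = 0.1801  ⇒  p = 1/(1 + 0.1801) = 0.8474
Jf-36: 84.74%, Jf-38: 15.26%.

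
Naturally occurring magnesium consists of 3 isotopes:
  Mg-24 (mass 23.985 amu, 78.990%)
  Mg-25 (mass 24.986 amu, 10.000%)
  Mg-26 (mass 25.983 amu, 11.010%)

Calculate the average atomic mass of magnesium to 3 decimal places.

Average mass = Σ (abundance × isotope mass) = 0.78990 × 23.985 + 0.10000 × 24.986 + 0.11010 × 25.983
= 18.9458 + 2.4986 + 2.8607 = 24.3051 amu

24.305 amu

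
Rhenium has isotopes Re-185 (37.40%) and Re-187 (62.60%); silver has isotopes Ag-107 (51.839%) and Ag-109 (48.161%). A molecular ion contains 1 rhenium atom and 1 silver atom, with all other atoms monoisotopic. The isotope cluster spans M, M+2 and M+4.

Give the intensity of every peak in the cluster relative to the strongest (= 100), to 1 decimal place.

Rhenium pattern (n=1): 0.3740 : 0.6260
Silver pattern (n=1): 0.51839 : 0.48161
Convolve the two distributions (both contribute in 2-u steps):
  M: 0.3740×0.51839 = 0.193878
  M+2: 0.3740×0.48161 + 0.6260×0.51839 = 0.504634
  M+4: 0.6260×0.48161 = 0.301488
Scale to base peak (0.504634) = 100: 38.4 : 100.0 : 59.7

38.4 : 100.0 : 59.7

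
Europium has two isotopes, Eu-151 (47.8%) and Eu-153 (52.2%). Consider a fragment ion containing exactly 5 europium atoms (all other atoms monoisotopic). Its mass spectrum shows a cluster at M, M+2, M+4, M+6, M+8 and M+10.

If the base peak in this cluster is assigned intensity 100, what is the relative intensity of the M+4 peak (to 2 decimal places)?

91.57

Binomial terms of (0.478 + 0.522)^5: M 0.0250, M+2 0.1363, M+4 0.2976, M+6 0.3250, M+8 0.1775, M+10 0.0388 → M+6 is the base peak.
P(M+6) = C(5,3) × 0.478^2 × 0.522^3 = 10 × 0.228484 × 0.14223665 = 0.324988 (base)
P(M+4) = C(5,2) × 0.478^3 × 0.522^2 = 10 × 0.10921535 × 0.272484 = 0.297594
Relative intensity = 0.297594 / 0.324988 × 100 = 91.57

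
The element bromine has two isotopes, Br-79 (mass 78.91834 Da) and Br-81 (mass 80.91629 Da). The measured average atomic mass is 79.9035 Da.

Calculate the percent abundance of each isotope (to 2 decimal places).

Writing the weighted mean with unknown fraction x of Br-79:
78.91834·x + 80.91629·(1 − x) = 79.9035
(78.91834 − 80.91629)·x = 79.9035 − 80.91629
x = -1.01279 / -1.99795 = 0.50691 → 50.69% Br-79, 49.31% Br-81.

Br-79: 50.69%, Br-81: 49.31%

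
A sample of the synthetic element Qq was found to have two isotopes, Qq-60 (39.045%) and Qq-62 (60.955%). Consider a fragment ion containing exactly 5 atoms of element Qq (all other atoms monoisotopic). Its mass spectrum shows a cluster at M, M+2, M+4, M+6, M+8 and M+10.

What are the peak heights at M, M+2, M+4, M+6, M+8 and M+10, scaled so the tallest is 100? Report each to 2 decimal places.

2.63 : 20.52 : 64.06 : 100.00 : 78.06 : 24.37

Each Qq atom is independently Qq-60 (p = 0.39045) or Qq-62 (q = 0.60955); the cluster is the binomial expansion (p + q)^5.
P(M) = 0.39045^5 = 0.009075
P(M+2) = 5 × 0.39045^4 × 0.60955^1 = 0.070834
P(M+4) = 10 × 0.39045^3 × 0.60955^2 = 0.221164
P(M+6) = 10 × 0.39045^2 × 0.60955^3 = 0.345270
P(M+8) = 5 × 0.39045^1 × 0.60955^4 = 0.269509
P(M+10) = 0.60955^5 = 0.084149
The M+6 peak is largest (0.345270); scaling to 100 gives 2.63 : 20.52 : 64.06 : 100.00 : 78.06 : 24.37.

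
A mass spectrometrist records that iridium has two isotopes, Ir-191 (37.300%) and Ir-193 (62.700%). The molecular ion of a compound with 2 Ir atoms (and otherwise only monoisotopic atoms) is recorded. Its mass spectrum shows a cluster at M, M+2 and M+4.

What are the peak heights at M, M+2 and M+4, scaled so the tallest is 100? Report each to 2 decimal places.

29.74 : 100.00 : 84.05

Expanding (0.37300 + 0.62700)^2:
P(M) = 0.37300^2 = 0.139129
P(M+2) = 2 × 0.37300^1 × 0.62700^1 = 0.467742
P(M+4) = 0.62700^2 = 0.393129
The M+2 peak is largest (0.467742); scaling to 100 gives 29.74 : 100.00 : 84.05.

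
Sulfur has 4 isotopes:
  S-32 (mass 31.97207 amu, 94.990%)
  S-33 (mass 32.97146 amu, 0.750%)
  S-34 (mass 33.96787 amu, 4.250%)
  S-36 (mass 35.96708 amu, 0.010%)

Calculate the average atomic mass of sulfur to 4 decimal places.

Weight each isotope mass by its fractional abundance: 0.94990 × 31.97207 + 0.00750 × 32.97146 + 0.04250 × 33.96787 + 0.00010 × 35.96708
= 30.370269 + 0.247286 + 1.443634 + 0.003597 = 32.064786 amu

32.0648 amu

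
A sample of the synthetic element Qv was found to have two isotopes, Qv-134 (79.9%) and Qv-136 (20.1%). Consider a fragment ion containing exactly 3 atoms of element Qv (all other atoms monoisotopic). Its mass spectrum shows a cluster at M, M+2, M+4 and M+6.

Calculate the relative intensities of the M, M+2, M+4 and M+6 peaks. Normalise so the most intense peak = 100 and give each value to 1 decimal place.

Each Qv atom is independently Qv-134 (p = 0.799) or Qv-136 (q = 0.201); the cluster is the binomial expansion (p + q)^3.
P(M) = 0.799^3 = 0.510082
P(M+2) = 3 × 0.799^2 × 0.201^1 = 0.384956
P(M+4) = 3 × 0.799^1 × 0.201^2 = 0.096841
P(M+6) = 0.201^3 = 0.008121
The M peak is largest (0.510082); scaling to 100 gives 100.0 : 75.5 : 19.0 : 1.6.

100.0 : 75.5 : 19.0 : 1.6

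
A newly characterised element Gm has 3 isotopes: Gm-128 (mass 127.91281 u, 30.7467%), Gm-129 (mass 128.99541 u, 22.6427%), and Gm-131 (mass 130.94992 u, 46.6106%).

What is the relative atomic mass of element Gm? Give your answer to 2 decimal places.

129.57 u

Ar = Σ fᵢ·mᵢ = 0.307467 × 127.91281 + 0.226427 × 128.99541 + 0.466106 × 130.94992
= 39.328968 + 29.208044 + 61.036543 = 129.573555 u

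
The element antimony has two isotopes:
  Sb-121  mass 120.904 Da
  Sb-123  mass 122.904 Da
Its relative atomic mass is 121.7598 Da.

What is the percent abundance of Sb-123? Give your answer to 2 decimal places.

42.79%

Let x be the fractional abundance of Sb-121; then Sb-123 has abundance 1 − x.
120.904·x + 122.904·(1 − x) = 121.7598
(120.904 − 122.904)·x = 121.7598 − 122.904
x = -1.1442 / -2.000 = 0.57210 → 57.21% Sb-121, 42.79% Sb-123.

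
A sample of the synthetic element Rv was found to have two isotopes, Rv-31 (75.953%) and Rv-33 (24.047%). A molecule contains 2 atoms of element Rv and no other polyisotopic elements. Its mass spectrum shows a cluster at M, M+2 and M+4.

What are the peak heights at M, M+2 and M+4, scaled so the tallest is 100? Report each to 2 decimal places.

100.00 : 63.32 : 10.02

Each Rv atom is independently Rv-31 (p = 0.75953) or Rv-33 (q = 0.24047); the cluster is the binomial expansion (p + q)^2.
P(M) = 0.75953^2 = 0.576886
P(M+2) = 2 × 0.75953^1 × 0.24047^1 = 0.365288
P(M+4) = 0.24047^2 = 0.057826
The M peak is largest (0.576886); scaling to 100 gives 100.00 : 63.32 : 10.02.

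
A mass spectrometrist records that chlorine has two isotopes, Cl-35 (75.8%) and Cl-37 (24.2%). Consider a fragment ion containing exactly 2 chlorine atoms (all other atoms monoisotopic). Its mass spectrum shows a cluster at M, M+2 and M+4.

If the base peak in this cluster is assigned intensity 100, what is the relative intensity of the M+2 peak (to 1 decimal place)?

63.9

(0.758 + 0.242)^2 gives M 0.5746, M+2 0.3669, M+4 0.0586; the largest is M.
P(M) = C(2,0) × 0.758^2 × 0.242^0 = 1 × 0.574564 × 1.0000 = 0.574564 (base)
P(M+2) = C(2,1) × 0.758^1 × 0.242^1 = 2 × 0.7580 × 0.2420 = 0.366872
Relative intensity = 0.366872 / 0.574564 × 100 = 63.9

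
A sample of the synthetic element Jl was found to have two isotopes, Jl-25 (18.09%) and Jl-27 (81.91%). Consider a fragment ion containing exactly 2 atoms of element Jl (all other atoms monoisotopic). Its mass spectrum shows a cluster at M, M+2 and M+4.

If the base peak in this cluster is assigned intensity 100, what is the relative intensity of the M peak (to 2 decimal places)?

4.88

(0.1809 + 0.8191)^2 gives M 0.0327, M+2 0.2964, M+4 0.6709; the largest is M+4.
P(M+4) = C(2,2) × 0.1809^0 × 0.8191^2 = 1 × 1.0000 × 0.67092481 = 0.670925 (base)
P(M) = C(2,0) × 0.1809^2 × 0.8191^0 = 1 × 0.03272481 × 1.0000 = 0.032725
Relative intensity = 0.032725 / 0.670925 × 100 = 4.88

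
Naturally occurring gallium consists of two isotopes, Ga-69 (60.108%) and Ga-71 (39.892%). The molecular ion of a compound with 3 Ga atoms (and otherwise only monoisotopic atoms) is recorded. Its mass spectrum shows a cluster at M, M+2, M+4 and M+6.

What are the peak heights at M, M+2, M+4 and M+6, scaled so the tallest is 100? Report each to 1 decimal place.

The 3 Ga atoms are independent, so intensities follow the terms of (0.60108 + 0.39892)^3.
P(M) = 0.60108^3 = 0.217169
P(M+2) = 3 × 0.60108^2 × 0.39892^1 = 0.432386
P(M+4) = 3 × 0.60108^1 × 0.39892^2 = 0.286963
P(M+6) = 0.39892^3 = 0.063483
The M+2 peak is largest (0.432386); scaling to 100 gives 50.2 : 100.0 : 66.4 : 14.7.

50.2 : 100.0 : 66.4 : 14.7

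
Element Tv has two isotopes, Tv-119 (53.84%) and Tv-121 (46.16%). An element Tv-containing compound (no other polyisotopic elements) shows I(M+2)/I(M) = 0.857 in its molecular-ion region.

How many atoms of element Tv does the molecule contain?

1

With n Tv atoms, P(M+2)/P(M) = C(n,1)·p^(n−1)q / p^n = n·q/p = n · 0.4616/0.5384.
n = 0.857 × 0.5384/0.4616 = 1.00 ≈ 1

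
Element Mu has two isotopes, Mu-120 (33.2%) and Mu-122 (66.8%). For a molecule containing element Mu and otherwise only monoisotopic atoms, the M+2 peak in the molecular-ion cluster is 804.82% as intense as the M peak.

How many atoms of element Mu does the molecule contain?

With n Mu atoms, P(M+2)/P(M) = C(n,1)·p^(n−1)q / p^n = n·q/p = n · 0.668/0.332.
n = 8.0482 × 0.332/0.668 = 4.00 ≈ 4

4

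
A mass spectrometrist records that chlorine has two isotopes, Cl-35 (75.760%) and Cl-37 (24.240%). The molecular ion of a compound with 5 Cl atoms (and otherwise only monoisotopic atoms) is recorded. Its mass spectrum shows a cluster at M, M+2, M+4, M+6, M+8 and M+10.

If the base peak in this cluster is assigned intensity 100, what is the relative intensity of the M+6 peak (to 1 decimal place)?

20.5

Binomial terms of (0.75760 + 0.24240)^5: M 0.2496, M+2 0.3993, M+4 0.2555, M+6 0.0817, M+8 0.0131, M+10 0.0008 → M+2 is the base peak.
P(M+2) = C(5,1) × 0.75760^4 × 0.24240^1 = 5 × 0.32942751 × 0.2424 = 0.399266 (base)
P(M+6) = C(5,3) × 0.75760^2 × 0.24240^3 = 10 × 0.57395776 × 0.01424288 = 0.081748
Relative intensity = 0.081748 / 0.399266 × 100 = 20.5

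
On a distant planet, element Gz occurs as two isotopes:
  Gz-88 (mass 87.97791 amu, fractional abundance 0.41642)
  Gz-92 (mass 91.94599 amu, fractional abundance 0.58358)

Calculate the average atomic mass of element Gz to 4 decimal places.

Average mass = Σ (abundance × isotope mass) = 0.41642 × 87.97791 + 0.58358 × 91.94599
= 36.635761 + 53.657841 = 90.293602 amu

90.2936 amu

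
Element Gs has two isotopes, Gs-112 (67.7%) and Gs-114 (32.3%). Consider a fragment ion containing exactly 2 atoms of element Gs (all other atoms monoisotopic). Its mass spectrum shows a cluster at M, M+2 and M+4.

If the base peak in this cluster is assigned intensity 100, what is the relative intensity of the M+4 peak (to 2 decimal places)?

(0.677 + 0.323)^2 gives M 0.4583, M+2 0.4373, M+4 0.1043; the largest is M.
P(M) = C(2,0) × 0.677^2 × 0.323^0 = 1 × 0.458329 × 1.0000 = 0.458329 (base)
P(M+4) = C(2,2) × 0.677^0 × 0.323^2 = 1 × 1.0000 × 0.104329 = 0.104329
Relative intensity = 0.104329 / 0.458329 × 100 = 22.76

22.76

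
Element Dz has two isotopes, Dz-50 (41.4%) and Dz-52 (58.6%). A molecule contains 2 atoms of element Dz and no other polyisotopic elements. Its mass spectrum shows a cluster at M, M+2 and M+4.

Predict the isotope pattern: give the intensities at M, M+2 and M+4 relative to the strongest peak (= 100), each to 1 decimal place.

Each Dz atom is independently Dz-50 (p = 0.414) or Dz-52 (q = 0.586); the cluster is the binomial expansion (p + q)^2.
P(M) = 0.414^2 = 0.171396
P(M+2) = 2 × 0.414^1 × 0.586^1 = 0.485208
P(M+4) = 0.586^2 = 0.343396
The M+2 peak is largest (0.485208); scaling to 100 gives 35.3 : 100.0 : 70.8.

35.3 : 100.0 : 70.8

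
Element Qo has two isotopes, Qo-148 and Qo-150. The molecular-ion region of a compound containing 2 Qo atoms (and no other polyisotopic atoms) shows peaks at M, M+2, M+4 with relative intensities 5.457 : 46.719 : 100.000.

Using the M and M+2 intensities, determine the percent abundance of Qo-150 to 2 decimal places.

81.06%

Write p for the Qo-148 fraction. I(M+2)/I(M) = [C(2,1)·p^1·(1−p)] / p^2 = 2·(1−p)/p = 46.719/5.457 = 8.5613
(1−p)/p = 8.5613/2 = 4.2806  ⇒  p = 1/(1 + 4.2806) = 0.1894
Qo-148: 18.94%, Qo-150: 81.06%.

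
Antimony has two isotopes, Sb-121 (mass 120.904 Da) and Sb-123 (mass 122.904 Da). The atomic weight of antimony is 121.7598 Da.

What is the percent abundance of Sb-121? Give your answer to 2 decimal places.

57.21%

Writing the weighted mean with unknown fraction x of Sb-121:
120.904·x + 122.904·(1 − x) = 121.7598
(120.904 − 122.904)·x = 121.7598 − 122.904
x = -1.1442 / -2.000 = 0.57210 → 57.21% Sb-121, 42.79% Sb-123.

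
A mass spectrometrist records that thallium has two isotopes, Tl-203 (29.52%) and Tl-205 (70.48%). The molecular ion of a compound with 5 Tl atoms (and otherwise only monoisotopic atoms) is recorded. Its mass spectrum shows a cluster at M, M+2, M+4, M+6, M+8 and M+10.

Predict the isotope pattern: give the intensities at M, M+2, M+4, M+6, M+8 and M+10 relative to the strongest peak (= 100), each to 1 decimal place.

The 5 Tl atoms are independent, so intensities follow the terms of (0.2952 + 0.7048)^5.
P(M) = 0.2952^5 = 0.002242
P(M+2) = 5 × 0.2952^4 × 0.7048^1 = 0.026761
P(M+4) = 10 × 0.2952^3 × 0.7048^2 = 0.127785
P(M+6) = 10 × 0.2952^2 × 0.7048^3 = 0.305092
P(M+8) = 5 × 0.2952^1 × 0.7048^4 = 0.364208
P(M+10) = 0.7048^5 = 0.173912
The M+8 peak is largest (0.364208); scaling to 100 gives 0.6 : 7.3 : 35.1 : 83.8 : 100.0 : 47.8.

0.6 : 7.3 : 35.1 : 83.8 : 100.0 : 47.8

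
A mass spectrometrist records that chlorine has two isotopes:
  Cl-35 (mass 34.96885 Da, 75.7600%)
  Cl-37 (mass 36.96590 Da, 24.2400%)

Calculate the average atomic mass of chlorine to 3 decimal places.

Ar = Σ fᵢ·mᵢ = 0.757600 × 34.96885 + 0.242400 × 36.96590
= 26.492401 + 8.960534 = 35.452935 Da

35.453 Da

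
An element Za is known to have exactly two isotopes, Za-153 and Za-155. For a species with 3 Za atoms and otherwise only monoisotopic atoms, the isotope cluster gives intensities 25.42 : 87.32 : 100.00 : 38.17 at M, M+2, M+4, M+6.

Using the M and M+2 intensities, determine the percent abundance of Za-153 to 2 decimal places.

Write p for the Za-153 fraction. I(M+2)/I(M) = [C(3,1)·p^2·(1−p)] / p^3 = 3·(1−p)/p = 87.32/25.42 = 3.4351
(1−p)/p = 3.4351/3 = 1.1450  ⇒  p = 1/(1 + 1.1450) = 0.4662
Za-153: 46.62%, Za-155: 53.38%.

46.62%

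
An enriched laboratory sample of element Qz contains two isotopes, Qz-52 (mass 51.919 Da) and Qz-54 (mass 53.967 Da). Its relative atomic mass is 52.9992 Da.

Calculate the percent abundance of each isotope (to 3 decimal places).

Qz-52: 47.256%, Qz-54: 52.744%

Writing the weighted mean with unknown fraction x of Qz-52:
51.919·x + 53.967·(1 − x) = 52.9992
(51.919 − 53.967)·x = 52.9992 − 53.967
x = -0.9678 / -2.048 = 0.47256 → 47.256% Qz-52, 52.744% Qz-54.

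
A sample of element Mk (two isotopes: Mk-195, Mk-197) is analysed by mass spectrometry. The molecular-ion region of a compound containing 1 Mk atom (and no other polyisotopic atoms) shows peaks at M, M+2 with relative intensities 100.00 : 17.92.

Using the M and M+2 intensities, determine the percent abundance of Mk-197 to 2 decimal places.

Let p = fractional abundance of Mk-195. I(M+2)/I(M) = [C(1,1)·p^0·(1−p)] / p^1 = 1·(1−p)/p = 17.92/100.00 = 0.1792
(1−p)/p = 0.1792/1 = 0.1792  ⇒  p = 1/(1 + 0.1792) = 0.8480
Mk-195: 84.80%, Mk-197: 15.20%.

15.20%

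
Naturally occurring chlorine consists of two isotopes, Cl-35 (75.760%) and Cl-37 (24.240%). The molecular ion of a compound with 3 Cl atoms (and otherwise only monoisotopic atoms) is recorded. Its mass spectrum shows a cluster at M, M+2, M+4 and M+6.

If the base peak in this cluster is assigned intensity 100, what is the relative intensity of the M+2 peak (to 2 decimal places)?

(0.75760 + 0.24240)^3 gives M 0.4348, M+2 0.4174, M+4 0.1335, M+6 0.0142; the largest is M.
P(M) = C(3,0) × 0.75760^3 × 0.24240^0 = 1 × 0.4348304 × 1.0000 = 0.434830 (base)
P(M+2) = C(3,1) × 0.75760^2 × 0.24240^1 = 3 × 0.57395776 × 0.2424 = 0.417382
Relative intensity = 0.417382 / 0.434830 × 100 = 95.99

95.99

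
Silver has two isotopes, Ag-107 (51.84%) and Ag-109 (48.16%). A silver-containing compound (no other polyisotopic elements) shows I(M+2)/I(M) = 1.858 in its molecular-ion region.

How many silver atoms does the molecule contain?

The M+2/M ratio from n Ag atoms is n · q/p = n · 0.4816/0.5184.
n = 1.858 × 0.5184/0.4816 = 2.00 ≈ 2

2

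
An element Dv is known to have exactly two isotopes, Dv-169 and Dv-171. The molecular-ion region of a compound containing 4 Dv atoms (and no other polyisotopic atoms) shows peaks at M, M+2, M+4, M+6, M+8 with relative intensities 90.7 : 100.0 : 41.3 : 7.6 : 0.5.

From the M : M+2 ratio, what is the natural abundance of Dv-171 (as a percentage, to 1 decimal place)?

Let p = fractional abundance of Dv-169. I(M+2)/I(M) = [C(4,1)·p^3·(1−p)] / p^4 = 4·(1−p)/p = 100.0/90.7 = 1.1025
(1−p)/p = 1.1025/4 = 0.2756  ⇒  p = 1/(1 + 0.2756) = 0.7839
Dv-169: 78.4%, Dv-171: 21.6%.

21.6%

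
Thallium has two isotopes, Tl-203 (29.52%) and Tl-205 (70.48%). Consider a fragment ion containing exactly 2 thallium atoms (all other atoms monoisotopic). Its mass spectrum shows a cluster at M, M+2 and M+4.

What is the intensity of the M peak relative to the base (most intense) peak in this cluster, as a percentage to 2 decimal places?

(0.2952 + 0.7048)^2 gives M 0.0871, M+2 0.4161, M+4 0.4967; the largest is M+4.
P(M+4) = C(2,2) × 0.2952^0 × 0.7048^2 = 1 × 1.0000 × 0.49674304 = 0.496743 (base)
P(M) = C(2,0) × 0.2952^2 × 0.7048^0 = 1 × 0.08714304 × 1.0000 = 0.087143
Relative intensity = 0.087143 / 0.496743 × 100 = 17.54

17.54%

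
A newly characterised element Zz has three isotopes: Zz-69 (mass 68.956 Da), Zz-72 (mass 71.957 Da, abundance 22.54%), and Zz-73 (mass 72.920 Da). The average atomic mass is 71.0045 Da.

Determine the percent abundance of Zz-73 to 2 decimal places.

34.61%

The remaining 77.46% is split between Zz-69 (fraction x) and Zz-73 (fraction 0.7746 − x).
Substituting: 68.956x + 72.920(0.7746 − x) = 54.7853922
(68.956 − 72.920)x = -1.6984398  ⇒  x = 0.42847, y = 0.34613
Zz-69: 42.85%, Zz-73: 34.61%.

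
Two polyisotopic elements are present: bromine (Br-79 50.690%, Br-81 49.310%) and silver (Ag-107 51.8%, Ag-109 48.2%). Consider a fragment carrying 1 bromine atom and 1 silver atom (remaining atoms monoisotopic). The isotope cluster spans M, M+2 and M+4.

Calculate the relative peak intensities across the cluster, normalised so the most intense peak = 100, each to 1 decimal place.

52.5 : 100.0 : 47.6

Bromine pattern (n=1): 0.5069 : 0.4931
Silver pattern (n=1): 0.5180 : 0.4820
Convolve the two distributions (both contribute in 2-u steps):
  M: 0.5069×0.5180 = 0.262574
  M+2: 0.5069×0.4820 + 0.4931×0.5180 = 0.499752
  M+4: 0.4931×0.4820 = 0.237674
Scale to base peak (0.499752) = 100: 52.5 : 100.0 : 47.6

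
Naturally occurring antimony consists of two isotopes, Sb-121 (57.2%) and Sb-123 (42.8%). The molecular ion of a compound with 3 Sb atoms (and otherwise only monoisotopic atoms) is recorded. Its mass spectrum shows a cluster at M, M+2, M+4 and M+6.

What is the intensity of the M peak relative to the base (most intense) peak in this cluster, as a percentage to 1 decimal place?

(0.572 + 0.428)^3 gives M 0.1871, M+2 0.4201, M+4 0.3143, M+6 0.0784; the largest is M+2.
P(M+2) = C(3,1) × 0.572^2 × 0.428^1 = 3 × 0.327184 × 0.4280 = 0.420104 (base)
P(M) = C(3,0) × 0.572^3 × 0.428^0 = 1 × 0.18714925 × 1.0000 = 0.187149
Relative intensity = 0.187149 / 0.420104 × 100 = 44.5

44.5%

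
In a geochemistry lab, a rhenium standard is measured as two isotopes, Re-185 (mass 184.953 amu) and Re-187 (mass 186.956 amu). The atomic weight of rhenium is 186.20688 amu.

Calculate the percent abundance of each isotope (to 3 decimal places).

Re-185: 37.400%, Re-187: 62.600%

Writing the weighted mean with unknown fraction x of Re-185:
184.953·x + 186.956·(1 − x) = 186.20688
(184.953 − 186.956)·x = 186.20688 − 186.956
x = -0.74912 / -2.003 = 0.37400 → 37.400% Re-185, 62.600% Re-187.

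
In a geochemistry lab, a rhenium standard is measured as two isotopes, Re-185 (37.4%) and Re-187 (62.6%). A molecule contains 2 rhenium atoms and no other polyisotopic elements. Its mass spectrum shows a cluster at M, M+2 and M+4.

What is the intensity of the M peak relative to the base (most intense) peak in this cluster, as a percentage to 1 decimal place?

29.9%

(0.374 + 0.626)^2 gives M 0.1399, M+2 0.4682, M+4 0.3919; the largest is M+2.
P(M+2) = C(2,1) × 0.374^1 × 0.626^1 = 2 × 0.3740 × 0.6260 = 0.468248 (base)
P(M) = C(2,0) × 0.374^2 × 0.626^0 = 1 × 0.139876 × 1.0000 = 0.139876
Relative intensity = 0.139876 / 0.468248 × 100 = 29.9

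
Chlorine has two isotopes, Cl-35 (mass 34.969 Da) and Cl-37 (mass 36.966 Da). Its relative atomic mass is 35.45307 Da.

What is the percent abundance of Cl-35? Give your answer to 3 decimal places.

Writing the weighted mean with unknown fraction x of Cl-35:
34.969·x + 36.966·(1 − x) = 35.45307
(34.969 − 36.966)·x = 35.45307 − 36.966
x = -1.51293 / -1.997 = 0.75760 → 75.760% Cl-35, 24.240% Cl-37.

75.760%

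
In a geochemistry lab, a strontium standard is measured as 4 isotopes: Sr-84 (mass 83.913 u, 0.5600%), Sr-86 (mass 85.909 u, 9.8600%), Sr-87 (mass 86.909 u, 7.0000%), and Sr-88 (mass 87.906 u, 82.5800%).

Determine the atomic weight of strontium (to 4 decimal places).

87.6169 u

Average mass = Σ (abundance × isotope mass) = 0.005600 × 83.913 + 0.098600 × 85.909 + 0.070000 × 86.909 + 0.825800 × 87.906
= 0.46991 + 8.47063 + 6.08363 + 72.59277 = 87.61694 u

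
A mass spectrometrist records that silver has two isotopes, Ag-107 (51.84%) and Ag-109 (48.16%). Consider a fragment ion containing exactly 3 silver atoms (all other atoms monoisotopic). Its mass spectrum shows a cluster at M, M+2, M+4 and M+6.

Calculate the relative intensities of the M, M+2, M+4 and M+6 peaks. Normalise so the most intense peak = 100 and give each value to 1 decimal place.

Each Ag atom is independently Ag-107 (p = 0.5184) or Ag-109 (q = 0.4816); the cluster is the binomial expansion (p + q)^3.
P(M) = 0.5184^3 = 0.139314
P(M+2) = 3 × 0.5184^2 × 0.4816^1 = 0.388273
P(M+4) = 3 × 0.5184^1 × 0.4816^2 = 0.360711
P(M+6) = 0.4816^3 = 0.111702
The M+2 peak is largest (0.388273); scaling to 100 gives 35.9 : 100.0 : 92.9 : 28.8.

35.9 : 100.0 : 92.9 : 28.8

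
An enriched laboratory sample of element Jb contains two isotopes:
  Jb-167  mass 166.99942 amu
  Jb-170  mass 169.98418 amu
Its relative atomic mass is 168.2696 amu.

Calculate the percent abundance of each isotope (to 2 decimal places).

Jb-167: 57.44%, Jb-170: 42.56%

Let x be the fractional abundance of Jb-167; then Jb-170 has abundance 1 − x.
166.99942·x + 169.98418·(1 − x) = 168.2696
(166.99942 − 169.98418)·x = 168.2696 − 169.98418
x = -1.71458 / -2.98476 = 0.57444 → 57.44% Jb-167, 42.56% Jb-170.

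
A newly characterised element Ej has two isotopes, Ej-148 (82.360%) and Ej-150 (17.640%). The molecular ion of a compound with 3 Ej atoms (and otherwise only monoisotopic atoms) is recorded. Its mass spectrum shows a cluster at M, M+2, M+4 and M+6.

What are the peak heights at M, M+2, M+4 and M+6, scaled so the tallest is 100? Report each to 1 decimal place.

Each Ej atom is independently Ej-148 (p = 0.82360) or Ej-150 (q = 0.17640); the cluster is the binomial expansion (p + q)^3.
P(M) = 0.82360^3 = 0.558662
P(M+2) = 3 × 0.82360^2 × 0.17640^1 = 0.358965
P(M+4) = 3 × 0.82360^1 × 0.17640^2 = 0.076884
P(M+6) = 0.17640^3 = 0.005489
The M peak is largest (0.558662); scaling to 100 gives 100.0 : 64.3 : 13.8 : 1.0.

100.0 : 64.3 : 13.8 : 1.0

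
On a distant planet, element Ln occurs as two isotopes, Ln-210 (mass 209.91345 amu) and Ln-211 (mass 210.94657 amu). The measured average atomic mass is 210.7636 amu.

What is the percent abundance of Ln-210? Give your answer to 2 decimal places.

17.71%

With x = fraction of Ln-210 (so Ln-211 is 1 − x):
209.91345·x + 210.94657·(1 − x) = 210.7636
(209.91345 − 210.94657)·x = 210.7636 − 210.94657
x = -0.18297 / -1.03312 = 0.17710 → 17.71% Ln-210, 82.29% Ln-211.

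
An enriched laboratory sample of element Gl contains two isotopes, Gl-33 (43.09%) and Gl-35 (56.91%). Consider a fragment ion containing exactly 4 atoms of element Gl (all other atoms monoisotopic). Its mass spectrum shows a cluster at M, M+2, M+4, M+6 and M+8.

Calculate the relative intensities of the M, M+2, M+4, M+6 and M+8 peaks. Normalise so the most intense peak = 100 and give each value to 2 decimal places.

The 4 Gl atoms are independent, so intensities follow the terms of (0.4309 + 0.5691)^4.
P(M) = 0.4309^4 = 0.034475
P(M+2) = 4 × 0.4309^3 × 0.5691^1 = 0.182129
P(M+4) = 6 × 0.4309^2 × 0.5691^2 = 0.360812
P(M+6) = 4 × 0.4309^1 × 0.5691^3 = 0.317689
P(M+8) = 0.5691^4 = 0.104895
The M+4 peak is largest (0.360812); scaling to 100 gives 9.55 : 50.48 : 100.00 : 88.05 : 29.07.

9.55 : 50.48 : 100.00 : 88.05 : 29.07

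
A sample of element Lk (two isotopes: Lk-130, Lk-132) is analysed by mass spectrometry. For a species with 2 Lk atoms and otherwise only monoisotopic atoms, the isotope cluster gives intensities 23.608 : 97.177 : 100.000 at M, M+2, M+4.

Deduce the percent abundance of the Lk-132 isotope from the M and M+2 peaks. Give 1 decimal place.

If p is the fraction of Lk that is Lk-130, then I(M+2)/I(M) = [C(2,1)·p^1·(1−p)] / p^2 = 2·(1−p)/p = 97.177/23.608 = 4.1163
(1−p)/p = 4.1163/2 = 2.0581  ⇒  p = 1/(1 + 2.0581) = 0.3270
Lk-130: 32.7%, Lk-132: 67.3%.

67.3%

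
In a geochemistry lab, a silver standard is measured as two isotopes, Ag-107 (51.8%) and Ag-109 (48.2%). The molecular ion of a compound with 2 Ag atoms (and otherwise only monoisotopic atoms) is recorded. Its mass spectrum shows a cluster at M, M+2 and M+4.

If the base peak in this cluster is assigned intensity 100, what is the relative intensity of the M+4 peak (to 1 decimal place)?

46.5

(0.518 + 0.482)^2 gives M 0.2683, M+2 0.4994, M+4 0.2323; the largest is M+2.
P(M+2) = C(2,1) × 0.518^1 × 0.482^1 = 2 × 0.5180 × 0.4820 = 0.499352 (base)
P(M+4) = C(2,2) × 0.518^0 × 0.482^2 = 1 × 1.0000 × 0.232324 = 0.232324
Relative intensity = 0.232324 / 0.499352 × 100 = 46.5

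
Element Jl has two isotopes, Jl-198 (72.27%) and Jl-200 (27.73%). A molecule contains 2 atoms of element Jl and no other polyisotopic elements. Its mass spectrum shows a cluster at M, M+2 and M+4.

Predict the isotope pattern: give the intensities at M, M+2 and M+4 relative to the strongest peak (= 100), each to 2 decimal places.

The 2 Jl atoms are independent, so intensities follow the terms of (0.7227 + 0.2773)^2.
P(M) = 0.7227^2 = 0.522295
P(M+2) = 2 × 0.7227^1 × 0.2773^1 = 0.400809
P(M+4) = 0.2773^2 = 0.076895
The M peak is largest (0.522295); scaling to 100 gives 100.00 : 76.74 : 14.72.

100.00 : 76.74 : 14.72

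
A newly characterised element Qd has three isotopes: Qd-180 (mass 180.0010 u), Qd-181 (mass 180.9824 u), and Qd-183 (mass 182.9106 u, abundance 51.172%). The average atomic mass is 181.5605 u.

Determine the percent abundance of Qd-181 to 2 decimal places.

Let x and y be the fractions of Qd-180 and Qd-181. Then x + y = 1 − 0.51172 = 0.48828 and 180.0010x + 180.9824y = 181.5605 − 0.51172×182.9106 = 87.961487768.
Substituting: 180.0010x + 180.9824(0.48828 − x) = 87.961487768
(180.0010 − 180.9824)x = -0.408598504  ⇒  x = 0.41634, y = 0.07194
Qd-180: 41.63%, Qd-181: 7.19%.

7.19%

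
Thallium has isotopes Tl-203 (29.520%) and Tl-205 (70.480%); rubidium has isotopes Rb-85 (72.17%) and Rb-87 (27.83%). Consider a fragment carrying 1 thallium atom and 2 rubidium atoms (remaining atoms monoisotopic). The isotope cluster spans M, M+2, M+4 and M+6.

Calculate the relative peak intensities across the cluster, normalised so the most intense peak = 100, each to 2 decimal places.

31.66 : 100.00 : 63.00 : 11.24

Thallium pattern (n=1): 0.2952 : 0.7048
Rubidium pattern (n=2): 0.52085089 : 0.40169822 : 0.07745089
Convolve the two distributions (both contribute in 2-u steps):
  M: 0.2952×0.52085089 = 0.153755
  M+2: 0.2952×0.40169822 + 0.7048×0.52085089 = 0.485677
  M+4: 0.2952×0.07745089 + 0.7048×0.40169822 = 0.305980
  M+6: 0.7048×0.07745089 = 0.054587
Scale to base peak (0.485677) = 100: 31.66 : 100.00 : 63.00 : 11.24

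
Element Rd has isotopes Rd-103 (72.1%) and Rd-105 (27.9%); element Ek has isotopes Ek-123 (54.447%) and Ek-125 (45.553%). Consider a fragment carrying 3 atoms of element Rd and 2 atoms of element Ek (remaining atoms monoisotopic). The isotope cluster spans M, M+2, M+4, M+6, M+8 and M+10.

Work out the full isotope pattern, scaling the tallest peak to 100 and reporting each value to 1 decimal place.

Element Rd pattern (n=3): 0.37480536 : 0.43510692 : 0.16837008 : 0.02171764
Element Ek pattern (n=2): 0.29644758 : 0.49604484 : 0.20750758
Convolve the two distributions (both contribute in 2-u steps):
  M: 0.37480536×0.29644758 = 0.111110
  M+2: 0.37480536×0.49604484 + 0.43510692×0.29644758 = 0.314907
  M+4: 0.37480536×0.20750758 + 0.43510692×0.49604484 + 0.16837008×0.29644758 = 0.343520
  M+6: 0.43510692×0.20750758 + 0.16837008×0.49604484 + 0.02171764×0.29644758 = 0.180245
  M+8: 0.16837008×0.20750758 + 0.02171764×0.49604484 = 0.045711
  M+10: 0.02171764×0.20750758 = 0.004507
Scale to base peak (0.343520) = 100: 32.3 : 91.7 : 100.0 : 52.5 : 13.3 : 1.3

32.3 : 91.7 : 100.0 : 52.5 : 13.3 : 1.3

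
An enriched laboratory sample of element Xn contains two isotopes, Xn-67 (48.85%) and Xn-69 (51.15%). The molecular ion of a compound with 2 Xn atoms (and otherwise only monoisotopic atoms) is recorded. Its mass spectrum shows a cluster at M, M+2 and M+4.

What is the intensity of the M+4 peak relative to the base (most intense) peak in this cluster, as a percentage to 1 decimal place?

52.4%

(0.4885 + 0.5115)^2 gives M 0.2386, M+2 0.4997, M+4 0.2616; the largest is M+2.
P(M+2) = C(2,1) × 0.4885^1 × 0.5115^1 = 2 × 0.4885 × 0.5115 = 0.499736 (base)
P(M+4) = C(2,2) × 0.4885^0 × 0.5115^2 = 1 × 1.0000 × 0.26163225 = 0.261632
Relative intensity = 0.261632 / 0.499736 × 100 = 52.4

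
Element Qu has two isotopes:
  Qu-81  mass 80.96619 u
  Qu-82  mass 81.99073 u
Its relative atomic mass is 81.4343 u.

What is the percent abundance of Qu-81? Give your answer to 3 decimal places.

With x = fraction of Qu-81 (so Qu-82 is 1 − x):
80.96619·x + 81.99073·(1 − x) = 81.4343
(80.96619 − 81.99073)·x = 81.4343 − 81.99073
x = -0.55643 / -1.02454 = 0.54310 → 54.310% Qu-81, 45.690% Qu-82.

54.310%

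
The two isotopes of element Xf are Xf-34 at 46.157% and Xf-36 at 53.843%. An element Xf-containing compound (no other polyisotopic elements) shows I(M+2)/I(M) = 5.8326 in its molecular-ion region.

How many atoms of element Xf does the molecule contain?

The M+2/M ratio from n Xf atoms is n · q/p = n · 0.53843/0.46157.
n = 5.8326 × 0.46157/0.53843 = 5.00 ≈ 5

5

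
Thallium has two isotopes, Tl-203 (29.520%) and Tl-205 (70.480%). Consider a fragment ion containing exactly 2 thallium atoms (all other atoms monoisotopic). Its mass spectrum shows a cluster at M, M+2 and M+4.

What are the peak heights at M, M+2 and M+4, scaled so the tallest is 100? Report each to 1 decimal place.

The 2 Tl atoms are independent, so intensities follow the terms of (0.29520 + 0.70480)^2.
P(M) = 0.29520^2 = 0.087143
P(M+2) = 2 × 0.29520^1 × 0.70480^1 = 0.416114
P(M+4) = 0.70480^2 = 0.496743
The M+4 peak is largest (0.496743); scaling to 100 gives 17.5 : 83.8 : 100.0.

17.5 : 83.8 : 100.0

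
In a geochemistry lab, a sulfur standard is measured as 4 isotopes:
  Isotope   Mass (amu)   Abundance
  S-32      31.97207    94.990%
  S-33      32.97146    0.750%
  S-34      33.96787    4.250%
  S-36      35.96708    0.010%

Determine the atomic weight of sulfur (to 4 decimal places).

The abundance-weighted mean is 0.94990 × 31.97207 + 0.00750 × 32.97146 + 0.04250 × 33.96787 + 0.00010 × 35.96708
= 30.370269 + 0.247286 + 1.443634 + 0.003597 = 32.064786 amu

32.0648 amu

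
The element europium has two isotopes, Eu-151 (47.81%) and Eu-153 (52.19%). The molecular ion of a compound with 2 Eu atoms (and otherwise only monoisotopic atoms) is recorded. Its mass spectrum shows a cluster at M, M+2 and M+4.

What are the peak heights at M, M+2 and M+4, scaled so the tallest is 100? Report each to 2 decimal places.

The 2 Eu atoms are independent, so intensities follow the terms of (0.4781 + 0.5219)^2.
P(M) = 0.4781^2 = 0.228580
P(M+2) = 2 × 0.4781^1 × 0.5219^1 = 0.499041
P(M+4) = 0.5219^2 = 0.272380
The M+2 peak is largest (0.499041); scaling to 100 gives 45.80 : 100.00 : 54.58.

45.80 : 100.00 : 54.58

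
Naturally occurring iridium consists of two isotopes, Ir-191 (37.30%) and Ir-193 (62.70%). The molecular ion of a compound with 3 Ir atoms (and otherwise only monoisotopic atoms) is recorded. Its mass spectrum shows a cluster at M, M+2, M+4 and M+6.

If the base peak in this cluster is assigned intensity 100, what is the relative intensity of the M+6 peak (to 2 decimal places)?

56.03

(0.3730 + 0.6270)^3 gives M 0.0519, M+2 0.2617, M+4 0.4399, M+6 0.2465; the largest is M+4.
P(M+4) = C(3,2) × 0.3730^1 × 0.6270^2 = 3 × 0.3730 × 0.393129 = 0.439911 (base)
P(M+6) = C(3,3) × 0.3730^0 × 0.6270^3 = 1 × 1.0000 × 0.24649188 = 0.246492
Relative intensity = 0.246492 / 0.439911 × 100 = 56.03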